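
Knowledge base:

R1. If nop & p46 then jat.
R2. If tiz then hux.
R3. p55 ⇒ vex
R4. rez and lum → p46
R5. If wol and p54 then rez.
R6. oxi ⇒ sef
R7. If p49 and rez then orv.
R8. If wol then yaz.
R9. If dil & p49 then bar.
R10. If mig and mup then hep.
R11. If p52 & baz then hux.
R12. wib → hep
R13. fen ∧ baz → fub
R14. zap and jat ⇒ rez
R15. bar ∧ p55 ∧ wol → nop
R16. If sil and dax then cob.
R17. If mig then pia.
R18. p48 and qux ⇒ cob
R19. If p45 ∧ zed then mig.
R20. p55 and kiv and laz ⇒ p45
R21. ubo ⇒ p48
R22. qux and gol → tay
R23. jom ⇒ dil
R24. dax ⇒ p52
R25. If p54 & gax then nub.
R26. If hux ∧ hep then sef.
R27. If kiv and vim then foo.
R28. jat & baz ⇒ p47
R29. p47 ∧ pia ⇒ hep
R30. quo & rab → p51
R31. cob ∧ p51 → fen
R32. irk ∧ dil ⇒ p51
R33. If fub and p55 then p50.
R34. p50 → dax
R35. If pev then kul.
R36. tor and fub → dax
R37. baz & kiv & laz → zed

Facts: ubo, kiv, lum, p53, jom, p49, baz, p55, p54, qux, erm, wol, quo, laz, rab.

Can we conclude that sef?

Yes

rez  (by R5: wol, p54)
p45  (by R20: p55, kiv, laz)
p48  (by R21: ubo)
dil  (by R23: jom)
p51  (by R30: quo, rab)
zed  (by R37: baz, kiv, laz)
p46  (by R4: rez, lum)
bar  (by R9: dil, p49)
nop  (by R15: bar, p55, wol)
cob  (by R18: p48, qux)
mig  (by R19: p45, zed)
fen  (by R31: cob, p51)
jat  (by R1: nop, p46)
fub  (by R13: fen, baz)
pia  (by R17: mig)
p47  (by R28: jat, baz)
hep  (by R29: p47, pia)
p50  (by R33: fub, p55)
dax  (by R34: p50)
p52  (by R24: dax)
hux  (by R11: p52, baz)
sef  (by R26: hux, hep)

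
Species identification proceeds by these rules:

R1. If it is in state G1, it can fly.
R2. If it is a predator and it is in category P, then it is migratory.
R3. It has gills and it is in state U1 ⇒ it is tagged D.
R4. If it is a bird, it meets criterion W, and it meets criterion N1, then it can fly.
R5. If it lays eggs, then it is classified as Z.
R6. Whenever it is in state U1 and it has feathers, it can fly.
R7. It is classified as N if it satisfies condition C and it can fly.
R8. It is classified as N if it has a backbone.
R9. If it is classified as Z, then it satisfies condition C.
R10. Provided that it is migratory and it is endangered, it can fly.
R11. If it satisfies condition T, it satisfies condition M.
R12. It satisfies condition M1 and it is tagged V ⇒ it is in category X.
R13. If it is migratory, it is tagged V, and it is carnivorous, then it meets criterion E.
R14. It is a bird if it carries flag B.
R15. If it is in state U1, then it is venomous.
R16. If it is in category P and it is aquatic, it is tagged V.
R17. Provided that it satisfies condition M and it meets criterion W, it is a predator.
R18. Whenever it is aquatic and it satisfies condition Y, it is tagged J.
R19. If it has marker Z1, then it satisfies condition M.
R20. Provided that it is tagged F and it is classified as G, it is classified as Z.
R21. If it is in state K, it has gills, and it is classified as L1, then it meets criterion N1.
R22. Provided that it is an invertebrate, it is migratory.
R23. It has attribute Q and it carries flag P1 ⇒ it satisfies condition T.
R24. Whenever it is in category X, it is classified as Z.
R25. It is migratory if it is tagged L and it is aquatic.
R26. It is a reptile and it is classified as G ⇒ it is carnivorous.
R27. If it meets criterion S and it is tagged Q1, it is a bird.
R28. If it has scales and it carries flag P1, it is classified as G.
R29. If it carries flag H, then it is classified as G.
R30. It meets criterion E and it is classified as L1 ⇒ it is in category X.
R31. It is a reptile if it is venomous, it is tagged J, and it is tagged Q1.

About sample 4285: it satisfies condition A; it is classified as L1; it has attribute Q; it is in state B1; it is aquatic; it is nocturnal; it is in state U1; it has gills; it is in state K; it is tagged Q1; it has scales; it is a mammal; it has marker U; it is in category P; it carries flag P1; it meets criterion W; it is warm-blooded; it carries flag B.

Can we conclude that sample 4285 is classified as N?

Forward chaining from the given facts derives: is tagged D, is a bird, is venomous, is tagged V, meets criterion N1, satisfies condition T, is classified as G, can fly, satisfies condition M, is a predator, is migratory.
Rules concluding "it is classified as N": R7 needs "it satisfies condition C"; R8 needs "it has a backbone" — none of these are established.

No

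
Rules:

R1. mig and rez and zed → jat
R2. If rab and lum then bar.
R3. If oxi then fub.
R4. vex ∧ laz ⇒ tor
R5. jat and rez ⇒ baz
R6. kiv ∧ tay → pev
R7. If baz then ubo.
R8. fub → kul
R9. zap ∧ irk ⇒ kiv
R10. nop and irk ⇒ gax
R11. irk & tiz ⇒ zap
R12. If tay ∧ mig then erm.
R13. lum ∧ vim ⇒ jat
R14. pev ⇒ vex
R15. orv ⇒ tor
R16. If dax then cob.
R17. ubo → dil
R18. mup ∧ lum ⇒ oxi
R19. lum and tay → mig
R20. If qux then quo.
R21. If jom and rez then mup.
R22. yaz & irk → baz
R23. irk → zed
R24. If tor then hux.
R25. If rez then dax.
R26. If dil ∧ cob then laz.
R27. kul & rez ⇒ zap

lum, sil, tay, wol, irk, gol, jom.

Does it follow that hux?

Forward chaining from the given facts derives: mig, zed, erm.
The only rule concluding hux is R24, which needs tor; that is never established.

No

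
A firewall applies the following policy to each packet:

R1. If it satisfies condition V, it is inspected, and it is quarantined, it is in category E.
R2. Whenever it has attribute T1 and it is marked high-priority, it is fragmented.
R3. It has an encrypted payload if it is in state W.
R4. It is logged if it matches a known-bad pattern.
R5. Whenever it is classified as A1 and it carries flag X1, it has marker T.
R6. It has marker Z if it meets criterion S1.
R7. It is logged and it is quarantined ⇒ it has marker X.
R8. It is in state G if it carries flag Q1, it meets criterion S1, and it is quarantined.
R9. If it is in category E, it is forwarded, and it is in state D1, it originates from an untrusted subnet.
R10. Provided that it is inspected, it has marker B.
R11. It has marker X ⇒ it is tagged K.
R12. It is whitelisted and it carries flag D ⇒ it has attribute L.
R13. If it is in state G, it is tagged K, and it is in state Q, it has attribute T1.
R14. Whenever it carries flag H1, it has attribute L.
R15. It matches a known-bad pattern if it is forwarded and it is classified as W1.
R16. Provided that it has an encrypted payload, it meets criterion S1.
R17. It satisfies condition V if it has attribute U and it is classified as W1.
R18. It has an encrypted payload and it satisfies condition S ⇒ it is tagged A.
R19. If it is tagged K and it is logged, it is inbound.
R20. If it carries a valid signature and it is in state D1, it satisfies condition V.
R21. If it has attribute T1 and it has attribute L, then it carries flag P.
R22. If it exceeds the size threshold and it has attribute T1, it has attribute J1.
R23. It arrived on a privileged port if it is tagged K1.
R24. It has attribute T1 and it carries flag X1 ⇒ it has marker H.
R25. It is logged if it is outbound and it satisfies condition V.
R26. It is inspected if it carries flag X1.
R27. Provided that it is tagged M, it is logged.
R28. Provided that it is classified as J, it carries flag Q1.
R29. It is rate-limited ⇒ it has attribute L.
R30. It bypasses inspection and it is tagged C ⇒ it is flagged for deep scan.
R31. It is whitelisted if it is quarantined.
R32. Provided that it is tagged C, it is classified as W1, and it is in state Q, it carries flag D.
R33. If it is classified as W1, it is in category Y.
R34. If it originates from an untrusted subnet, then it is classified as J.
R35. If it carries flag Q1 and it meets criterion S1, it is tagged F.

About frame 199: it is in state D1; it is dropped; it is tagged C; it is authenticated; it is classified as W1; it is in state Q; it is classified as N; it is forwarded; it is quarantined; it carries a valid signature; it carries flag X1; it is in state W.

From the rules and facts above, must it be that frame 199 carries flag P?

By R3 (it is in state W): it has an encrypted payload.
By R15 (it is forwarded, it is classified as W1): it matches a known-bad pattern.
By R16 (it has an encrypted payload): it meets criterion S1.
By R20 (it carries a valid signature, it is in state D1): it satisfies condition V.
By R26 (it carries flag X1): it is inspected.
By R31 (it is quarantined): it is whitelisted.
By R32 (it is tagged C, it is classified as W1, it is in state Q): it carries flag D.
By R1 (it satisfies condition V, it is inspected, it is quarantined): it is in category E.
By R4 (it matches a known-bad pattern): it is logged.
By R7 (it is logged, it is quarantined): it has marker X.
By R9 (it is in category E, it is forwarded, it is in state D1): it originates from an untrusted subnet.
By R11 (it has marker X): it is tagged K.
By R12 (it is whitelisted, it carries flag D): it has attribute L.
By R34 (it originates from an untrusted subnet): it is classified as J.
By R28 (it is classified as J): it carries flag Q1.
By R8 (it carries flag Q1, it meets criterion S1, it is quarantined): it is in state G.
By R13 (it is in state G, it is tagged K, it is in state Q): it has attribute T1.
By R21 (it has attribute T1, it has attribute L): it carries flag P.

Yes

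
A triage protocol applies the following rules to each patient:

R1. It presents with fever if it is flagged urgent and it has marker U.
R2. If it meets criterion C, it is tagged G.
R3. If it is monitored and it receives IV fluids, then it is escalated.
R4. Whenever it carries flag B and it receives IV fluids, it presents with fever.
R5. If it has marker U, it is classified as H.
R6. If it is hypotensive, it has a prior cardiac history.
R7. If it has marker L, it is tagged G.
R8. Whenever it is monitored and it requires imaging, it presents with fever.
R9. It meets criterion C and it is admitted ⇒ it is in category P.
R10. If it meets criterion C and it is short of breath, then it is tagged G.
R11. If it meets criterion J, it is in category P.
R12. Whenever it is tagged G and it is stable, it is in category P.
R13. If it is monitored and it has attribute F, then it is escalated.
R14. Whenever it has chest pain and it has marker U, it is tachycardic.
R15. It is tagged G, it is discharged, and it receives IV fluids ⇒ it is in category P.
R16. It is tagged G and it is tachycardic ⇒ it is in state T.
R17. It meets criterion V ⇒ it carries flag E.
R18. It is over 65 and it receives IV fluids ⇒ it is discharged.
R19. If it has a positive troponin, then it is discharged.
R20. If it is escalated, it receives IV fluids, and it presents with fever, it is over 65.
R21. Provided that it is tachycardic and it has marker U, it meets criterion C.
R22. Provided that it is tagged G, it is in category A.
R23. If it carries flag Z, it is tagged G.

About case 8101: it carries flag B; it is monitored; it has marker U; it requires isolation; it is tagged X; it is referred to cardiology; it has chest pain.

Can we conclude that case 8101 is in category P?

Forward chaining from the given facts derives: is classified as H, is tachycardic, meets criterion C, is tagged G, is in state T, is in category A.
Rules concluding "it is in category P": R9 needs "it is admitted"; R11 needs "it meets criterion J"; R12 needs "it is stable"; R15 needs "it is discharged" — none of these are established.

No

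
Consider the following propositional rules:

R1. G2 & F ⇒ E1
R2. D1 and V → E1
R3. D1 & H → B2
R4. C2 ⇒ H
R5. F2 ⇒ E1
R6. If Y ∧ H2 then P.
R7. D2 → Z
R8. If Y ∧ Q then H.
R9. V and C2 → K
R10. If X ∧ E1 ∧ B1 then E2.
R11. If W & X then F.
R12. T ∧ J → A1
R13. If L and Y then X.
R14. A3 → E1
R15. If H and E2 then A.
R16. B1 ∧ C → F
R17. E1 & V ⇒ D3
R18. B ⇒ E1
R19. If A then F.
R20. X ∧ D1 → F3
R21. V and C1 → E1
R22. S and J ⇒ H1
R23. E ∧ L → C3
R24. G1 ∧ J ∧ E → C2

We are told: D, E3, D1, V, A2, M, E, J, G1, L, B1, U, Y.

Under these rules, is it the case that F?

Yes

E1  (by R2: D1, V)
X  (by R13: L, Y)
C2  (by R24: G1, J, E)
H  (by R4: C2)
E2  (by R10: X, E1, B1)
A  (by R15: H, E2)
F  (by R19: A)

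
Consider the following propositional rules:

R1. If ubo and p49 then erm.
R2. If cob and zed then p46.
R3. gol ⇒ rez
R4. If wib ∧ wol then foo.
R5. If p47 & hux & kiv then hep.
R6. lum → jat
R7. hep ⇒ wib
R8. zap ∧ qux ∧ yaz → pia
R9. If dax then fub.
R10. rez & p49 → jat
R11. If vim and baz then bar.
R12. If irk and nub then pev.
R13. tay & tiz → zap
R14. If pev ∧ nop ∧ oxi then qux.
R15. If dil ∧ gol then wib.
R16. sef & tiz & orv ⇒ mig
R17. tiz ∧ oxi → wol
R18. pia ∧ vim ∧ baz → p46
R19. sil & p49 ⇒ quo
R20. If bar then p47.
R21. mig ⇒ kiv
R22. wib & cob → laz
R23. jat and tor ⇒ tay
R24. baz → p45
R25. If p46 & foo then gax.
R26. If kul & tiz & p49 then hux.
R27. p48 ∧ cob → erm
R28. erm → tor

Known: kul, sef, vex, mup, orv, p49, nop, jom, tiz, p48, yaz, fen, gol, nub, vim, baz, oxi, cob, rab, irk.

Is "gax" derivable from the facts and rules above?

rez  (by R3: gol)
jat  (by R10: rez, p49)
bar  (by R11: vim, baz)
pev  (by R12: irk, nub)
qux  (by R14: pev, nop, oxi)
mig  (by R16: sef, tiz, orv)
wol  (by R17: tiz, oxi)
p47  (by R20: bar)
kiv  (by R21: mig)
hux  (by R26: kul, tiz, p49)
erm  (by R27: p48, cob)
tor  (by R28: erm)
hep  (by R5: p47, hux, kiv)
wib  (by R7: hep)
tay  (by R23: jat, tor)
foo  (by R4: wib, wol)
zap  (by R13: tay, tiz)
pia  (by R8: zap, qux, yaz)
p46  (by R18: pia, vim, baz)
gax  (by R25: p46, foo)

Yes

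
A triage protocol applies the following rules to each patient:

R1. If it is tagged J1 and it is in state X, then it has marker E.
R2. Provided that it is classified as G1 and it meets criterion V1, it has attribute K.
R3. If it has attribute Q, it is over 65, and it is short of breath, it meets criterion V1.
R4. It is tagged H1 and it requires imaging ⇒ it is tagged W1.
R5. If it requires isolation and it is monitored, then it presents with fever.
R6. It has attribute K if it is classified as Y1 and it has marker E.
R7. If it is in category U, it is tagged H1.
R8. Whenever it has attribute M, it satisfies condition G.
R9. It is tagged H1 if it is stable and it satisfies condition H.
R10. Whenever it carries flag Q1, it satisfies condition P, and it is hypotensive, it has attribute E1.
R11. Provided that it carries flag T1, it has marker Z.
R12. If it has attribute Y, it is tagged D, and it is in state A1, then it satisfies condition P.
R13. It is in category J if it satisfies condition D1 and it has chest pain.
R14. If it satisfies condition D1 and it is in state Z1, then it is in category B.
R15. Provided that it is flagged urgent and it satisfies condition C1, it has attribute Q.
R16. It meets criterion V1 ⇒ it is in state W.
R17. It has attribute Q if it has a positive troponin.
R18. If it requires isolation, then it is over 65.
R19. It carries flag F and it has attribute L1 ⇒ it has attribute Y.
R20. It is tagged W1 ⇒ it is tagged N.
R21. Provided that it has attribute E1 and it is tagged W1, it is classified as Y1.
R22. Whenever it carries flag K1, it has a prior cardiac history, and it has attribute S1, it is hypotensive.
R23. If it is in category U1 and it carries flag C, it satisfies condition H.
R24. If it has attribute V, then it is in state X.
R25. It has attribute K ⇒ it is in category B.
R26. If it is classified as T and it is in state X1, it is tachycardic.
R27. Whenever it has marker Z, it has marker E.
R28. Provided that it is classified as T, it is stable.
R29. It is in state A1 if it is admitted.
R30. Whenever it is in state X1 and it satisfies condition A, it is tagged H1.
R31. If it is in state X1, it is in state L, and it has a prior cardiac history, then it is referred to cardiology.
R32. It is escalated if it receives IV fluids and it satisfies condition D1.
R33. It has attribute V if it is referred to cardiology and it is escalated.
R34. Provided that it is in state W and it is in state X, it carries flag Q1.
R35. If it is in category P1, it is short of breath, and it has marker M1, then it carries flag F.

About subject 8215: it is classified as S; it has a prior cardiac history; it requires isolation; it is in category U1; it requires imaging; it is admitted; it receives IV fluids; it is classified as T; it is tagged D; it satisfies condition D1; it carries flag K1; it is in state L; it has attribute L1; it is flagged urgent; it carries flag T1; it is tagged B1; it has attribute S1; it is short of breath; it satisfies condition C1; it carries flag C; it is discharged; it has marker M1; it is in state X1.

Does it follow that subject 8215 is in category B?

Forward chaining from the given facts derives: has marker Z, has attribute Q, is over 65, is hypotensive, satisfies condition H, is tachycardic, has marker E, is stable, is in state A1, is referred to cardiology, is escalated, has attribute V, meets criterion V1, is tagged H1, is in state W, is in state X, carries flag Q1, is tagged W1, is tagged N.
Rules concluding "it is in category B": R14 needs "it is in state Z1"; R25 needs "it has attribute K" — none of these are established.

No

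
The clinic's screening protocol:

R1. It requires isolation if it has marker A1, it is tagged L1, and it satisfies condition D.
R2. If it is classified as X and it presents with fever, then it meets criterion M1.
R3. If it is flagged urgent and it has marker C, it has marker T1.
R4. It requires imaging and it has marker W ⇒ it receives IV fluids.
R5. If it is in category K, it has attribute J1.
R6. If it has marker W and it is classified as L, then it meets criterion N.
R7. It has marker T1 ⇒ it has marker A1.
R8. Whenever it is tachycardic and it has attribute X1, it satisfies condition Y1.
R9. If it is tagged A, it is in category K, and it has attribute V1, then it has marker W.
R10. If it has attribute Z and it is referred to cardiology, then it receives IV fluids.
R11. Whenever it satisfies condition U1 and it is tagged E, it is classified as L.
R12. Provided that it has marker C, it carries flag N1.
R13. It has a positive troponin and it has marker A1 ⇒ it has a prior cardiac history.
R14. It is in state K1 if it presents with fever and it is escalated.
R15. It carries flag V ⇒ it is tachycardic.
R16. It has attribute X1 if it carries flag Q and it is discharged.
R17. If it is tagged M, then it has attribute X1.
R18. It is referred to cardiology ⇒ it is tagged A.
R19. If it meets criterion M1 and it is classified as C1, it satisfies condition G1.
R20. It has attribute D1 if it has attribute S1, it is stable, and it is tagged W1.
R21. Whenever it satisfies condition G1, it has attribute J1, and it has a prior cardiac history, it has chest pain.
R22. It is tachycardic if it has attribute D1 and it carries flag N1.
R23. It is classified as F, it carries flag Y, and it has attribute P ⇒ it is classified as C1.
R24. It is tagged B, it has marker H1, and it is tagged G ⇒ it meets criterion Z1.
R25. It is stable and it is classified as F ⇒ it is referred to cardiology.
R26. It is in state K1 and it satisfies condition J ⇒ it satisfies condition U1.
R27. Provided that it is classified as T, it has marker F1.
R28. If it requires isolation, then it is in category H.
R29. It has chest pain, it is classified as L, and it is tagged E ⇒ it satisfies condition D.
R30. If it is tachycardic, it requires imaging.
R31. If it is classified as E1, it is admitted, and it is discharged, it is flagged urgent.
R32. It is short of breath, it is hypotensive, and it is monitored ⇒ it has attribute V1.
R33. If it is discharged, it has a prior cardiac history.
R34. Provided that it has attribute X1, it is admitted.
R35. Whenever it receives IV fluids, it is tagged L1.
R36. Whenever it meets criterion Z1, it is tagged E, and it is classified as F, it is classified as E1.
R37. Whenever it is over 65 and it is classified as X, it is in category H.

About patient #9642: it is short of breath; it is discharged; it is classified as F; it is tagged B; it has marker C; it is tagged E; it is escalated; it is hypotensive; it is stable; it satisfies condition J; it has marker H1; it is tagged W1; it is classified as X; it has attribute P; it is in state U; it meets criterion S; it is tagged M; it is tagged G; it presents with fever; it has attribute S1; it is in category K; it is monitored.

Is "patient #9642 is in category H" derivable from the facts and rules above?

Forward chaining from the given facts derives: meets criterion M1, has attribute J1, carries flag N1, is in state K1, has attribute X1, has attribute D1, is tachycardic, meets criterion Z1, is referred to cardiology, satisfies condition U1, requires imaging, has attribute V1, has a prior cardiac history, is admitted, is classified as E1, satisfies condition Y1, is classified as L, is tagged A, is flagged urgent, has marker T1, has marker A1, has marker W, receives IV fluids, meets criterion N, is tagged L1.
Rules concluding "it is in category H": R28 needs "it requires isolation"; R37 needs "it is over 65" — none of these are established.

No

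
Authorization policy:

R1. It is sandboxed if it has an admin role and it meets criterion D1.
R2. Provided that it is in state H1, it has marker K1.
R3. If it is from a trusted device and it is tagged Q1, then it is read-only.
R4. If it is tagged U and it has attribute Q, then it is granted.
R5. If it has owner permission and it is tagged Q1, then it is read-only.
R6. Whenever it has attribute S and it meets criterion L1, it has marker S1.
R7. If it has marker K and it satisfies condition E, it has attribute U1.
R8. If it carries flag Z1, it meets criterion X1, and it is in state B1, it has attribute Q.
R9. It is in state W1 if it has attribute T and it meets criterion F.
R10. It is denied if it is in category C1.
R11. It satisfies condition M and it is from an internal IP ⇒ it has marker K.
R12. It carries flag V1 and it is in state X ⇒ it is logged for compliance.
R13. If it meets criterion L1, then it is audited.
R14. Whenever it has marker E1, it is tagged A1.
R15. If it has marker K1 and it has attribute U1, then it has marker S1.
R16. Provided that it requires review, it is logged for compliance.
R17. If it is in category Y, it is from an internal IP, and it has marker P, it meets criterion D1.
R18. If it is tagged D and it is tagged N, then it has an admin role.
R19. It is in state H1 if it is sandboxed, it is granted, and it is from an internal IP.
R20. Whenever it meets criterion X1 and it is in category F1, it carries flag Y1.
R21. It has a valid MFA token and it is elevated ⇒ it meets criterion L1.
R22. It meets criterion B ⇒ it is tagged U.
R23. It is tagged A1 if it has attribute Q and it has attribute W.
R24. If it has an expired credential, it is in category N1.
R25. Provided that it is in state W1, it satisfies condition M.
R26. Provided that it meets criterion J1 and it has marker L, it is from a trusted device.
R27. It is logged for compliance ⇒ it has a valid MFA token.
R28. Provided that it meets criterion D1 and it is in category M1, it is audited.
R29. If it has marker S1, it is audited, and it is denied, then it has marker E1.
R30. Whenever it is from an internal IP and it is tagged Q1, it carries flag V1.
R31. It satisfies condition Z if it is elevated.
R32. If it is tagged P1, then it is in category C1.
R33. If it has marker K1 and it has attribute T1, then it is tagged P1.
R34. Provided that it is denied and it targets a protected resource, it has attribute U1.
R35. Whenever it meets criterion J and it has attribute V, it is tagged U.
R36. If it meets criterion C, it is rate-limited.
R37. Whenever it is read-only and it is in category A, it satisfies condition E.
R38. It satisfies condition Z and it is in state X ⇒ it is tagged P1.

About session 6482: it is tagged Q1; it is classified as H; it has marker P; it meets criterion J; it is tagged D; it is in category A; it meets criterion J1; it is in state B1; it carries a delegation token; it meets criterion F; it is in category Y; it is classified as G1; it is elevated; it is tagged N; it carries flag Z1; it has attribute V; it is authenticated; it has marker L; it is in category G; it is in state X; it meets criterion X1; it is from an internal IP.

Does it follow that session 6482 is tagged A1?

No

Forward chaining from the given facts derives: has attribute Q, meets criterion D1, has an admin role, is from a trusted device, carries flag V1, satisfies condition Z, is tagged U, is tagged P1, is sandboxed, is read-only, is granted, is logged for compliance, is in state H1, has a valid MFA token, is in category C1, satisfies condition E, has marker K1, is denied, meets criterion L1, is audited.
Rules concluding "it is tagged A1": R14 needs "it has marker E1"; R23 needs "it has attribute W" — none of these are established.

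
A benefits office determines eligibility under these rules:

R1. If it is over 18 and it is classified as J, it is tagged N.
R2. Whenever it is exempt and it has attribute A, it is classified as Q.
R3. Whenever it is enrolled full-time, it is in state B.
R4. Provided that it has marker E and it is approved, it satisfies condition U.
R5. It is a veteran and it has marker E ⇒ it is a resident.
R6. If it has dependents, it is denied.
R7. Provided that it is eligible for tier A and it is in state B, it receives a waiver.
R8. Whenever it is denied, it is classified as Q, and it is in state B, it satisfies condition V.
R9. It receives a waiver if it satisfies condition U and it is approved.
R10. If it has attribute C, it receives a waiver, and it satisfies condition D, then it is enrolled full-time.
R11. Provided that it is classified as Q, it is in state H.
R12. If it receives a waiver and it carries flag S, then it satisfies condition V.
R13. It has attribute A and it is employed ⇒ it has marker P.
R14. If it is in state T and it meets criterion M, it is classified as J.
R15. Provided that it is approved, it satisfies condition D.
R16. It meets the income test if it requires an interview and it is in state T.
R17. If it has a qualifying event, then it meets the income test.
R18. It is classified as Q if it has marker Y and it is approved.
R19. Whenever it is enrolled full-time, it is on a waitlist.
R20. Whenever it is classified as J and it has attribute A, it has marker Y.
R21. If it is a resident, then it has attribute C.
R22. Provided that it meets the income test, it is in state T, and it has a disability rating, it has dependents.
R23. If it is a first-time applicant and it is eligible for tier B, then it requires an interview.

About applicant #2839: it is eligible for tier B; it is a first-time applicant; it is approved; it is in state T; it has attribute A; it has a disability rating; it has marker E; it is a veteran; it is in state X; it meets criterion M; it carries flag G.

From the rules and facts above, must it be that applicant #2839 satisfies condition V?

By R4 (it has marker E, it is approved): it satisfies condition U.
By R5 (it is a veteran, it has marker E): it is a resident.
By R9 (it satisfies condition U, it is approved): it receives a waiver.
By R14 (it is in state T, it meets criterion M): it is classified as J.
By R15 (it is approved): it satisfies condition D.
By R20 (it is classified as J, it has attribute A): it has marker Y.
By R21 (it is a resident): it has attribute C.
By R23 (it is a first-time applicant, it is eligible for tier B): it requires an interview.
By R10 (it has attribute C, it receives a waiver, it satisfies condition D): it is enrolled full-time.
By R16 (it requires an interview, it is in state T): it meets the income test.
By R18 (it has marker Y, it is approved): it is classified as Q.
By R22 (it meets the income test, it is in state T, it has a disability rating): it has dependents.
By R3 (it is enrolled full-time): it is in state B.
By R6 (it has dependents): it is denied.
By R8 (it is denied, it is classified as Q, it is in state B): it satisfies condition V.

Yes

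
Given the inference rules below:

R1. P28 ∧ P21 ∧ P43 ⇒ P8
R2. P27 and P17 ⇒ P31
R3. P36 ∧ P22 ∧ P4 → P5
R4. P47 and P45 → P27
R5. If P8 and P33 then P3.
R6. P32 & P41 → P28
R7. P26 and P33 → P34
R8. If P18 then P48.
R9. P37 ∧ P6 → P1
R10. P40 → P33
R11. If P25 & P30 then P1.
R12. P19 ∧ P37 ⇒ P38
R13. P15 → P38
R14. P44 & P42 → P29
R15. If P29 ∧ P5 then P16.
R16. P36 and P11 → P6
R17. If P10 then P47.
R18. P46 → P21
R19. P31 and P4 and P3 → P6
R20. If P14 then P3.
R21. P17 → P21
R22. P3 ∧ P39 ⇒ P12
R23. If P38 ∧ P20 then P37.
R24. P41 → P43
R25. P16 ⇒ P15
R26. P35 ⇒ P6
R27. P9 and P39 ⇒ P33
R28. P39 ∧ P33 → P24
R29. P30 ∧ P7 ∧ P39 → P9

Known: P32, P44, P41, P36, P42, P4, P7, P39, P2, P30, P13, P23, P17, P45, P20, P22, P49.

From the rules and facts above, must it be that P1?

Forward chaining from the given facts derives: P5, P28, P29, P16, P21, P43, P15, P9, P8, P38, P37, P33, P24, P3, P12.
Rules concluding P1: R9 needs P6; R11 needs P25 — none of these are established.

No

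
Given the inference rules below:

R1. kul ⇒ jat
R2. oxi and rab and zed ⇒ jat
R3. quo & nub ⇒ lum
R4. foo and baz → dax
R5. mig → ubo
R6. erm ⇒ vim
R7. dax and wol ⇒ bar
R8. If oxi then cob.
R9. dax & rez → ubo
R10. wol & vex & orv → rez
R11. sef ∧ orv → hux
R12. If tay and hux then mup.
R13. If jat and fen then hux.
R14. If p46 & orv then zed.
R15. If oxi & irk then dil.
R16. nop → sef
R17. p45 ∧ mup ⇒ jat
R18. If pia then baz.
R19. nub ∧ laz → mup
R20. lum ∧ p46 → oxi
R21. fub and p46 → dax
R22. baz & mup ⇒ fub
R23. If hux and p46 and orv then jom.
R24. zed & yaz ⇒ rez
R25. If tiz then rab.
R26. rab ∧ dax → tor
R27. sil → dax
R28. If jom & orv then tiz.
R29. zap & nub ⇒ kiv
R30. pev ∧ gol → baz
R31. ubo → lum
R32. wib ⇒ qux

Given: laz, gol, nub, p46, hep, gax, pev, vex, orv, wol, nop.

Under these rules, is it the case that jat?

Yes

rez  (by R10: wol, vex, orv)
zed  (by R14: p46, orv)
sef  (by R16: nop)
mup  (by R19: nub, laz)
baz  (by R30: pev, gol)
hux  (by R11: sef, orv)
fub  (by R22: baz, mup)
jom  (by R23: hux, p46, orv)
tiz  (by R28: jom, orv)
dax  (by R21: fub, p46)
rab  (by R25: tiz)
ubo  (by R9: dax, rez)
lum  (by R31: ubo)
oxi  (by R20: lum, p46)
jat  (by R2: oxi, rab, zed)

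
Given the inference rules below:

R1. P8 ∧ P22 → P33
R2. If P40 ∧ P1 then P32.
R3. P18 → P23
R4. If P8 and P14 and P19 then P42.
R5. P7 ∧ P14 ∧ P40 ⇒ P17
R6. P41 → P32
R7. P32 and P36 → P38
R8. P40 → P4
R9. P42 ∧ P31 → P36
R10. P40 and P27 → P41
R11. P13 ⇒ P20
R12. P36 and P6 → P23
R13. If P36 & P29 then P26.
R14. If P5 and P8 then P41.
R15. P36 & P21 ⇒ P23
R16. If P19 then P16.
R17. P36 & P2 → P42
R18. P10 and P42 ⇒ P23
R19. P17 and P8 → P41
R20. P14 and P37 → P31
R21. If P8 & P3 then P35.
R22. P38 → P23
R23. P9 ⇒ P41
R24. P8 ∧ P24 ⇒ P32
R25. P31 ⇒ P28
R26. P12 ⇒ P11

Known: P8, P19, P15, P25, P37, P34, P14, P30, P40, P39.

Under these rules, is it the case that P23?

Forward chaining from the given facts derives: P42, P4, P16, P31, P28, P36.
Rules concluding P23: R3 needs P18; R12 needs P6; R15 needs P21; R18 needs P10; R22 needs P38 — none of these are established.

No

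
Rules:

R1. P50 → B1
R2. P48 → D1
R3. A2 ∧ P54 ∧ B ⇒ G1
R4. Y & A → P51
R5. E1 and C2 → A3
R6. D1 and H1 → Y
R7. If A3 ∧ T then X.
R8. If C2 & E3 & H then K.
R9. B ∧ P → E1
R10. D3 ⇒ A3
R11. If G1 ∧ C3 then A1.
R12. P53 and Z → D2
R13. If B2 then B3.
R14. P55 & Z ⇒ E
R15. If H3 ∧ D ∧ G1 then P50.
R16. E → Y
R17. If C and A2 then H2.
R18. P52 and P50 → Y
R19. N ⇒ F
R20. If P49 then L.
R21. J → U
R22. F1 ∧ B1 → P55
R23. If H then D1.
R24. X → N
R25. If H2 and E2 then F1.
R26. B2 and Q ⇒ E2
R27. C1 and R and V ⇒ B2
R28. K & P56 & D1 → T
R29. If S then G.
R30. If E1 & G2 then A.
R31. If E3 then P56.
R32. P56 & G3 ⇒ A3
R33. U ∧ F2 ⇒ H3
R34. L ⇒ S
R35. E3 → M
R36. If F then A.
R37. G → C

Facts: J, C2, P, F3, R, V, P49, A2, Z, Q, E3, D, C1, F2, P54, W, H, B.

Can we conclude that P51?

G1  (by R3: A2, P54, B)
K  (by R8: C2, E3, H)
E1  (by R9: B, P)
L  (by R20: P49)
U  (by R21: J)
D1  (by R23: H)
B2  (by R27: C1, R, V)
P56  (by R31: E3)
H3  (by R33: U, F2)
S  (by R34: L)
A3  (by R5: E1, C2)
P50  (by R15: H3, D, G1)
E2  (by R26: B2, Q)
T  (by R28: K, P56, D1)
G  (by R29: S)
C  (by R37: G)
B1  (by R1: P50)
X  (by R7: A3, T)
H2  (by R17: C, A2)
N  (by R24: X)
F1  (by R25: H2, E2)
F  (by R19: N)
P55  (by R22: F1, B1)
A  (by R36: F)
E  (by R14: P55, Z)
Y  (by R16: E)
P51  (by R4: Y, A)

Yes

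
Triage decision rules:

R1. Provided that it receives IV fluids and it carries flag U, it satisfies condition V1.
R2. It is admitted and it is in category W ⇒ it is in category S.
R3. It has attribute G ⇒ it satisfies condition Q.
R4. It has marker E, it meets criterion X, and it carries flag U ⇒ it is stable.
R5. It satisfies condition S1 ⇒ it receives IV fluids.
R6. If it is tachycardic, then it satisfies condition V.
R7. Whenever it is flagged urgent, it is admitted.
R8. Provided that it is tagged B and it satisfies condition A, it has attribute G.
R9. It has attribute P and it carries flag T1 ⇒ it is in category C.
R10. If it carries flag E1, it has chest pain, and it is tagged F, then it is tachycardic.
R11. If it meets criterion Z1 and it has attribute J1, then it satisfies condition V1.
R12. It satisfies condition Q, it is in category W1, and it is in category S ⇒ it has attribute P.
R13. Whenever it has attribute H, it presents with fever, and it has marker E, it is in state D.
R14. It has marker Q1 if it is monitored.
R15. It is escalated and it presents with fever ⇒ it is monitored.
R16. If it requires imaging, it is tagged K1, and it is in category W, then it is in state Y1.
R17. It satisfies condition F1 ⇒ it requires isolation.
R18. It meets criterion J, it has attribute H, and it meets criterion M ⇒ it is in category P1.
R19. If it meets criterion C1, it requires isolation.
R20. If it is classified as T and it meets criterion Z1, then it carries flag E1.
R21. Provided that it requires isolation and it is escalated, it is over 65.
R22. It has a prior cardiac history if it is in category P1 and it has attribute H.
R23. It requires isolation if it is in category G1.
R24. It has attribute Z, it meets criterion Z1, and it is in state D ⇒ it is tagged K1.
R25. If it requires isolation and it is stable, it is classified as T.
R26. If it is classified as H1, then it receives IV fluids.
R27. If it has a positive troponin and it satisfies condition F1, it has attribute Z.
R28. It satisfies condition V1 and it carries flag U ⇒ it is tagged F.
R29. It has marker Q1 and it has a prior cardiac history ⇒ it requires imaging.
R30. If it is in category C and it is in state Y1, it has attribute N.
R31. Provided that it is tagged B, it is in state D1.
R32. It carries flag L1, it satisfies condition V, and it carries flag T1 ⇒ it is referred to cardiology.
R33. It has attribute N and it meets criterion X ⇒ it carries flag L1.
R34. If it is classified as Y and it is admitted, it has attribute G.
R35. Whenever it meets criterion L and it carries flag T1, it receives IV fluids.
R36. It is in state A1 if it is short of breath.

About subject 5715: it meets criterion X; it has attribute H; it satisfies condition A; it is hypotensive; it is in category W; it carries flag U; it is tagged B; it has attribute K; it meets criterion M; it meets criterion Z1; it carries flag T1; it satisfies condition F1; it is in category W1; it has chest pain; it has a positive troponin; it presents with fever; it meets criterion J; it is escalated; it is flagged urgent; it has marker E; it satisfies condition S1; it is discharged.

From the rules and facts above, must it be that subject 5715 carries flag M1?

No

Forward chaining from the given facts derives: is stable, receives IV fluids, is admitted, has attribute G, is in state D, is monitored, requires isolation, is in category P1, is over 65, has a prior cardiac history, is classified as T, has attribute Z, is in state D1, satisfies condition V1, is in category S, satisfies condition Q, has attribute P, has marker Q1, carries flag E1, is tagged K1, is tagged F, requires imaging, is in category C, is tachycardic, is in state Y1, has attribute N, carries flag L1, satisfies condition V, is referred to cardiology.
No rule has "it carries flag M1" as its conclusion, and it is not among the given facts.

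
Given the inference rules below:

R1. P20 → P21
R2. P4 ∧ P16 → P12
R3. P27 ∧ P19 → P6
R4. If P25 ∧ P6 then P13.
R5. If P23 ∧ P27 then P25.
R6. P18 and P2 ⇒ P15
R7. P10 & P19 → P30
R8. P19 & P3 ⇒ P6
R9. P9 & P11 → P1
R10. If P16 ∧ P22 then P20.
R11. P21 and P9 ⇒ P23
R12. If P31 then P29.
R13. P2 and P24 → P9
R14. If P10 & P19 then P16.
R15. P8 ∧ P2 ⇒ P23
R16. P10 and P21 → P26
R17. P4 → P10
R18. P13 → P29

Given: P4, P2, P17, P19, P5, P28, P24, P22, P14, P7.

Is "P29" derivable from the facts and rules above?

Forward chaining from the given facts derives: P9, P10, P30, P16, P12, P20, P21, P23, P26.
Rules concluding P29: R12 needs P31; R18 needs P13 — none of these are established.

No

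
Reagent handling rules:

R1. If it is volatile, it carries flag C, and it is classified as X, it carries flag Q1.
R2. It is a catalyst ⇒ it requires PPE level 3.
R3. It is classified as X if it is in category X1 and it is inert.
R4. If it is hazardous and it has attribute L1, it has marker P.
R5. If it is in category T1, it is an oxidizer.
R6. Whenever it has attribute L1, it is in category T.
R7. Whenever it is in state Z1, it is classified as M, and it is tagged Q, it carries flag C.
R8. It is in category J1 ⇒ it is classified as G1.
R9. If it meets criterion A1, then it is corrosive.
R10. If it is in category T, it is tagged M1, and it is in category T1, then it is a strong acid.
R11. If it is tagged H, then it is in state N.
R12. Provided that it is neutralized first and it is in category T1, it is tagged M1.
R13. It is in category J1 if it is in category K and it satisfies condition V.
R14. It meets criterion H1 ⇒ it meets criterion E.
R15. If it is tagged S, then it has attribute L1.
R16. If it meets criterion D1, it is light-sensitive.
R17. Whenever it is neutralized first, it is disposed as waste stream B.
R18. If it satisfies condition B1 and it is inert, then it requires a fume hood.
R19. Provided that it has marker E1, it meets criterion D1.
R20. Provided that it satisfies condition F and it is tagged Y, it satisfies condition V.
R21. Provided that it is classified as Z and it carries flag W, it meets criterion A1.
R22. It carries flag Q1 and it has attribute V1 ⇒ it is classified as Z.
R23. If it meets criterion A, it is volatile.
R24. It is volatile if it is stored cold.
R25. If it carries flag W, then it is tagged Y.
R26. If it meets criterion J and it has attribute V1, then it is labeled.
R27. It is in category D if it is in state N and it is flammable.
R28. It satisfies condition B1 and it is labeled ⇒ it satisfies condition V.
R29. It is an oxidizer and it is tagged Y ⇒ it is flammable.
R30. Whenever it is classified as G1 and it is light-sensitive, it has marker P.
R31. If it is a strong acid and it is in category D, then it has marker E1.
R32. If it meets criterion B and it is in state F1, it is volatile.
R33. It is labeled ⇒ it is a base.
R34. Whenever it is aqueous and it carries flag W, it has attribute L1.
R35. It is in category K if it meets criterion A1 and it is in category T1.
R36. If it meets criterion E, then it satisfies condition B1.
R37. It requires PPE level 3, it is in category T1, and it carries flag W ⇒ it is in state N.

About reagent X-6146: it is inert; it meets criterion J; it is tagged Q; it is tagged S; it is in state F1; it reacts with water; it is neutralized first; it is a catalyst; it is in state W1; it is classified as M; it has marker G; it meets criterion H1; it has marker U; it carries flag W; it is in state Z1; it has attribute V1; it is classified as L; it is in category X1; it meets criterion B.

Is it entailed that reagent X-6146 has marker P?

No

Forward chaining from the given facts derives: requires PPE level 3, is classified as X, carries flag C, meets criterion E, has attribute L1, is disposed as waste stream B, is tagged Y, is labeled, is volatile, is a base, satisfies condition B1, carries flag Q1, is in category T, requires a fume hood, is classified as Z, satisfies condition V, meets criterion A1, is corrosive.
Rules concluding "it has marker P": R4 needs "it is hazardous"; R30 needs "it is classified as G1" — none of these are established.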